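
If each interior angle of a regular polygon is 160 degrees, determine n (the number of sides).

Exterior angle = 180 - 160 = 20. n = 360 / 20 = 18.

18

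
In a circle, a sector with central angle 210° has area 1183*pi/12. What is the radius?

r² = 360 × 1183*pi/12 / (π × 210) = 169, so r = 13.

13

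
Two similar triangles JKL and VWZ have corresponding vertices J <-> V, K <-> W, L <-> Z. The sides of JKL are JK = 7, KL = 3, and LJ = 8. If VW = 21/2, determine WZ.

k = 21/2/7 = 3/2. WZ = 3/2 * 3 = 9/2.

9/2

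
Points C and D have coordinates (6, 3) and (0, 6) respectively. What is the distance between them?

d = sqrt((-6)^2 + (3)^2) = sqrt(45) = 3*sqrt(5)

3*sqrt(5)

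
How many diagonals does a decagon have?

Total line segments between 10 vertices = C(10,2) = 45.
Subtract the 10 sides: 45 - 10 = 35 diagonals.

35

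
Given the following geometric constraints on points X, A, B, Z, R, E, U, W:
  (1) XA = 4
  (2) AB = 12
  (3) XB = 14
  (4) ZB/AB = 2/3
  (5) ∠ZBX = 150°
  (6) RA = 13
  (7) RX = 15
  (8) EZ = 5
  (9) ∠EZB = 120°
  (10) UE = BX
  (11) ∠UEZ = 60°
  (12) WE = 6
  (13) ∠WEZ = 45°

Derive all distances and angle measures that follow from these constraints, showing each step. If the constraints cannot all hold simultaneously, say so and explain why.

The constraints are consistent.

From the given relations:
  ZB = 2/3·AB = 2/3·12 = 8
  UE = BX = 14

Step 1: From XB = 14, BZ = 8, and ∠XBZ = 150°, by the law of cosines:
  XZ² = XB² + BZ² - 2·XB·BZ·cos(150°) = 196 + 64 + 194 = 454
  XZ ≈ 21.31

Step 2: From BZ = 8, ZE = 5, and ∠BZE = 120°, by the law of cosines:
  BE² = BZ² + ZE² - 2·BZ·ZE·cos(120°) = 64 + 25 + 40 = 129
  BE = √129

Step 3: From ZE = 5, EU = 14, and ∠ZEU = 60°, by the law of cosines:
  ZU² = ZE² + EU² - 2·ZE·EU·cos(60°) = 25 + 196 - 70 = 151
  ZU = √151

Step 4: From ZE = 5, EW = 6, and ∠ZEW = 45°, by the law of cosines:
  ZW² = ZE² + EW² - 2·ZE·EW·cos(45°) = 25 + 36 - 42.43 = 18.57
  ZW ≈ 4.31

Step 5: From XA = 4, XB = 14, AB = 12, by the inverse law of cosines:
  cos(∠AXB) = (XA² + XB² - AB²) / (2·XA·XB)
  ∠AXB = 52.62°

Step 6: From XA = 4, XR = 15, AR = 13, by the inverse law of cosines:
  cos(∠AXR) = (XA² + XR² - AR²) / (2·XA·XR)
  ∠AXR = 53.13°

Step 7: From AB = 12, AX = 4, BX = 14, by the inverse law of cosines:
  cos(∠BAX) = (AB² + AX² - BX²) / (2·AB·AX)
  ∠BAX = 112.02°

Step 8: From AR = 13, AX = 4, RX = 15, by the inverse law of cosines:
  cos(∠RAX) = (AR² + AX² - RX²) / (2·AR·AX)
  ∠RAX = 112.62°

Step 9: From BA = 12, BX = 14, AX = 4, by the inverse law of cosines:
  cos(∠ABX) = (BA² + BX² - AX²) / (2·BA·BX)
  ∠ABX = 15.36°

Step 10: From RA = 13, RX = 15, AX = 4, by the inverse law of cosines:
  cos(∠ARX) = (RA² + RX² - AX²) / (2·RA·RX)
  ∠ARX = 14.25°

Step 11: From XB = 14, XZ = 21.31, BZ = 8, by the inverse law of cosines:
  cos(∠BXZ) = (XB² + XZ² - BZ²) / (2·XB·XZ)
  ∠BXZ = 10.82°

Step 12: From BE = √129, BZ = 8, EZ = 5, by the inverse law of cosines:
  cos(∠EBZ) = (BE² + BZ² - EZ²) / (2·BE·BZ)
  ∠EBZ = 22.41°

Step 13: From ZB = 8, ZX = 21.31, BX = 14, by the inverse law of cosines:
  cos(∠BZX) = (ZB² + ZX² - BX²) / (2·ZB·ZX)
  ∠BZX = 19.18°

Step 14: From ZE = 5, ZU = √151, EU = 14, by the inverse law of cosines:
  cos(∠EZU) = (ZE² + ZU² - EU²) / (2·ZE·ZU)
  ∠EZU = 99.37°

Step 15: From ZE = 5, ZW = 4.31, EW = 6, by the inverse law of cosines:
  cos(∠EZW) = (ZE² + ZW² - EW²) / (2·ZE·ZW)
  ∠EZW = 79.88°

Step 16: From EB = √129, EZ = 5, BZ = 8, by the inverse law of cosines:
  cos(∠BEZ) = (EB² + EZ² - BZ²) / (2·EB·EZ)
  ∠BEZ = 37.59°

Step 17: From UE = 14, UZ = √151, EZ = 5, by the inverse law of cosines:
  cos(∠EUZ) = (UE² + UZ² - EZ²) / (2·UE·UZ)
  ∠EUZ = 20.63°

Step 18: From WE = 6, WZ = 4.31, EZ = 5, by the inverse law of cosines:
  cos(∠EWZ) = (WE² + WZ² - EZ²) / (2·WE·WZ)
  ∠EWZ = 55.12°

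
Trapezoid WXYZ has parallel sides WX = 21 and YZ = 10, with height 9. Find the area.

A trapezoid's area equals the midsegment times the height.
The midsegment is (21 + 10) / 2 = 31/2.
Area = 31/2 * 9 = 279/2.

279/2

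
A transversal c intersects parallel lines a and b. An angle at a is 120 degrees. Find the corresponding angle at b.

Corresponding angles formed by parallel lines and a transversal are equal.
The given angle is 120 degrees.
The corresponding angle = 120 degrees.

120 degrees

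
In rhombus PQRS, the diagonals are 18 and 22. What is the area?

Area of a rhombus = (d1 * d2) / 2
Area = (18 * 22) / 2
Area = 396 / 2
Area = 198

198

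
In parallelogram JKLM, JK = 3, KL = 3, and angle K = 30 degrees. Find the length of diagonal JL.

Using the law of cosines:
d^2 = 3^2 + 3^2 - 2(3)(3)cos(30 degrees)
d^2 = 9 + 9 - 18*sqrt(3)/2
d^2 = 18 - 9*sqrt(3)
d = 3*sqrt(2 - sqrt(3))

3*sqrt(2 - sqrt(3))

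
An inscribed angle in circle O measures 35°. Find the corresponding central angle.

Central angle = 2 × 35° = 70° (inscribed angle theorem).

70°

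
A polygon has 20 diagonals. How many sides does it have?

Using d = n(n - 3)/2, we solve 20 = n(n - 3)/2.
So n(n - 3) = 40.
Testing n = 8: 8 * 5 = 40 = 40. Correct.
The polygon has 8 sides.

8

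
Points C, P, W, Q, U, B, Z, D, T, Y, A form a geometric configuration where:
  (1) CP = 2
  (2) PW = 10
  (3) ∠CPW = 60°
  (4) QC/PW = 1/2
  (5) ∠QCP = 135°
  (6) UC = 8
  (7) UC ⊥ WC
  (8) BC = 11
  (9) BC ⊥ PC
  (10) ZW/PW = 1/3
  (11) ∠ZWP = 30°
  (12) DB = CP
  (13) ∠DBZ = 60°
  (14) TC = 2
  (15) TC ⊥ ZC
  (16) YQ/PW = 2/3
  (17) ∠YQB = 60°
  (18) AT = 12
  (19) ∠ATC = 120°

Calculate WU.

Step 1: By the law of cosines on triangle CPW: CW² = 2² + 10² − 2·2·10·cos(60°) = 84, so CW = 2·√21.
Step 2: By the law of cosines on triangle WCU: WU² = (2·√21)² + 8² − 2·2·√21·8·cos(90°) = 148, so WU = 2·√37.

Therefore, the length of WU = 2·√37.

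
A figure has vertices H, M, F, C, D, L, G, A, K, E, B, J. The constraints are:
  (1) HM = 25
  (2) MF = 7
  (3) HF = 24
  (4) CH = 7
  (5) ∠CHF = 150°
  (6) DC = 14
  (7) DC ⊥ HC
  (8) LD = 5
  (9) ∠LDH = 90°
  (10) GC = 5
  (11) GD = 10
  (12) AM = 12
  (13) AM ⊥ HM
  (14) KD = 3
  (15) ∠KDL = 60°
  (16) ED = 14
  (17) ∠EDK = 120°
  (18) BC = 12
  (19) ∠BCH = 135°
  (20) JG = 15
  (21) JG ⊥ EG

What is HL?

Step 1: By the law of cosines on triangle DCH: DH² = 14² + 7² − 2·14·7·cos(90°) = 245, so DH = 7·√5.
Step 2: By the law of cosines on triangle HDL: HL² = (7·√5)² + 5² − 2·7·√5·5·cos(90°) = 270, so HL = 3·√30.

Therefore, the length of HL = 3·√30.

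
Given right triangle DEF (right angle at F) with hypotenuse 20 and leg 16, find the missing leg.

By the Pythagorean theorem: EF^2 = DE^2 - DF^2
EF^2 = 20^2 - 16^2 = 400 - 256 = 144
EF = sqrt(144) = 12

12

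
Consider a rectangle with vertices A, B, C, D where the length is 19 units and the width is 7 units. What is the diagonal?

Using the Pythagorean theorem:
d² = 19² + 7² = 361 + 49 = 410
d = sqrt(410)

sqrt(410)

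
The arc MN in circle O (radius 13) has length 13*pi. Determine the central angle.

The full circumference is 2πr = 26*pi.
The arc is 13*pi / 26*pi = 1/2 of the full circle.
So the central angle = 1/2 × 360° = 180°.

180°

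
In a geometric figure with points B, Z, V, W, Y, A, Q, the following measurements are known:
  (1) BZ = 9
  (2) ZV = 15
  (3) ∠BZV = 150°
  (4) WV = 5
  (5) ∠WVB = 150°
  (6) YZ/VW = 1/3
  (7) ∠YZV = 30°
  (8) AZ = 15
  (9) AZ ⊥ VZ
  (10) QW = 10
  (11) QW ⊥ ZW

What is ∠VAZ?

Step 1: By the law of cosines on triangle AZV: AV² = 15² + 15² − 2·15·15·cos(90°) = 450, so AV = 15·√2.
Step 2: By the inverse law of cosines on triangle VAZ: cos(∠VAZ) = ((15·√2)² + 15² − 15²) / (2·15·√2·15) = 450/636.4 = 0.7071, so ∠VAZ = 45°.

Therefore, the measure of angle ∠VAZ = 45°.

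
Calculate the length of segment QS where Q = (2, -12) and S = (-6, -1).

d = sqrt((-6 - 2)^2 + (-1 - -12)^2)
d = sqrt(-8^2 + 11^2)
d = sqrt(64 + 121)
d = sqrt(185)

sqrt(185)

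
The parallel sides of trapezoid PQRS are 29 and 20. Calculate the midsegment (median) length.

The midsegment (median) of a trapezoid connects the midpoints of the non-parallel sides.
Its length is the average of the two bases: (29 + 20) / 2 = 49/2.

49/2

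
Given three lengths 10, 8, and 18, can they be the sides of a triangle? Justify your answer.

Check the triangle inequality: 10 + 8 = 18 ≤ 18.
Since the sum of two sides does not exceed the third, no triangle can be formed.

No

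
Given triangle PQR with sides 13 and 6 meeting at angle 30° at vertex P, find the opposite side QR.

When two sides and the included angle are known, the law of cosines gives the third side.
c^2 = a^2 + b^2 - 2ab cos(C) generalizes the Pythagorean theorem to non-right triangles.
Here: QR^2 = 169 + 36 - 156*(sqrt(3)/2) = 205 - 78*sqrt(3)
QR = sqrt(205 - 78*sqrt(3))

sqrt(205 - 78*sqrt(3))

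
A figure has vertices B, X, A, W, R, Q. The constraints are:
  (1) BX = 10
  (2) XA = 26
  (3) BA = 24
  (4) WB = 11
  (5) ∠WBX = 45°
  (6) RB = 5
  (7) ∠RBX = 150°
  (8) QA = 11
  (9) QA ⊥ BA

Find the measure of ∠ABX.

Step 1: By the inverse law of cosines on triangle ABX: cos(∠ABX) = (24² + 10² − 26²) / (2·24·10) = 0/480 = 0, so ∠ABX = 90°.

Therefore, the measure of angle ∠ABX = 90°.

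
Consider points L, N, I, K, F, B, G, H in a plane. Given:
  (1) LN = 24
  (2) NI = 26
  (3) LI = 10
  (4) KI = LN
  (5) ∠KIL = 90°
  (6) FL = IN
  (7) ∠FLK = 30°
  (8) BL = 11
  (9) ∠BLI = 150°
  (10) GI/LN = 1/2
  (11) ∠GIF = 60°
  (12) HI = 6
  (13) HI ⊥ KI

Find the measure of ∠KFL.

From the given relations: KI = LN = 24; FL = IN = 26.
Step 1: By the law of cosines on triangle LIK: LK² = 10² + 24² − 2·10·24·cos(90°) = 676, so LK = 26.
Step 2: By the law of cosines on triangle FLK: FK² = 26² + 26² − 2·26·26·cos(30°) = 181.13, so FK ≈ 13.46.
Step 3: By the inverse law of cosines on triangle KFL: cos(∠KFL) = (13.46² + 26² − 26²) / (2·13.46·26) = 181.13/699.85 = 0.2588, so ∠KFL = 75°.

Therefore, the measure of angle ∠KFL = 75°.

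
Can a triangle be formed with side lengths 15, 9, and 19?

Sort the sides: 9, 15, 19.
It suffices to check that the sum of the two smallest exceeds the largest:
9 + 15 = 24 > 19. ✓
Yes, a valid triangle can be formed.

Yes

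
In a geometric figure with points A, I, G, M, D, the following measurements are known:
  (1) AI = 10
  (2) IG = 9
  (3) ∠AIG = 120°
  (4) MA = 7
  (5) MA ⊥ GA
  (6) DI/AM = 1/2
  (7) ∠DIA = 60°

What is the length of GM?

Step 1: By the law of cosines on triangle GIA: GA² = 9² + 10² − 2·9·10·cos(120°) = 271, so GA ≈ 16.46.
Step 2: By the law of cosines on triangle GAM: GM² = 16.46² + 7² − 2·16.46·7·cos(90°) = 320, so GM = 8·√5.

Therefore, the length of GM = 8·√5.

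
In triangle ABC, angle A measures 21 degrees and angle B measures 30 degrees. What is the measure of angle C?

angle C = 180 - 21 - 30 = 129 degrees.

129 degrees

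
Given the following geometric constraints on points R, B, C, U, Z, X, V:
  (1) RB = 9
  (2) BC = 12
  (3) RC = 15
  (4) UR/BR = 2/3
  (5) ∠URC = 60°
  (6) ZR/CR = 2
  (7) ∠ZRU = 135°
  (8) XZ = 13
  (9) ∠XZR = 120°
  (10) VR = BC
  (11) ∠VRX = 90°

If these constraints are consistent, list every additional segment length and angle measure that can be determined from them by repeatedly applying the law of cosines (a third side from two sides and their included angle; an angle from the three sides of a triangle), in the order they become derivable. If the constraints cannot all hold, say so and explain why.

The constraints are consistent. Derivable facts, in order:
After 1 step:
- CU = 3·√19
- RX ≈ 38.2
- UZ ≈ 34.5
- ∠BCR = 36.87°
- ∠BRC = 53.13°
- ∠CBR = 90°
After 2 steps:
- XV ≈ 40.04
- ∠CUR = 96.59°
- ∠RCU = 23.41°
- ∠RUZ = 37.94°
- ∠RXZ = 42.86°
- ∠RZU = 7.06°
- ∠XRZ = 17.14°
After 3 steps:
- ∠RVX = 72.56°
- ∠RXV = 17.44°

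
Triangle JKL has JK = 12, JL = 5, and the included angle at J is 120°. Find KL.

By the law of cosines: KL^2 = JK^2 + JL^2 - 2*JK*JL*cos(J)
KL^2 = 12^2 + 5^2 - 2*12*5*cos(120°)
KL^2 = 144 + 25 - 120*(-1/2)
KL^2 = 229
KL = sqrt(229)

sqrt(229)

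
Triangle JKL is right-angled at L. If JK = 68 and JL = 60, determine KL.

By the Pythagorean theorem: KL^2 = JK^2 - JL^2
KL^2 = 68^2 - 60^2 = 4624 - 3600 = 1024
KL = sqrt(1024) = 32

32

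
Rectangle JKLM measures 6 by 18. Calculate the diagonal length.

d = sqrt(6^2 + 18^2) = sqrt(360) = 6*sqrt(10)

6*sqrt(10)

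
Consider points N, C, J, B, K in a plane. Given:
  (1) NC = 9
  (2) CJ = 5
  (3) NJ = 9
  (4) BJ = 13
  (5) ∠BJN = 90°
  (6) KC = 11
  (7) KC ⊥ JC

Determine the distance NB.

Step 1: By the law of cosines on triangle NJB: NB² = 9² + 13² − 2·9·13·cos(90°) = 250, so NB = 5·√10.

Therefore, the length of NB = 5·√10.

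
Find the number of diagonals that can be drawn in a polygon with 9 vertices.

Each of the 9 vertices connects to 6 non-adjacent vertices via diagonals.
Total connections = 9 × 6 = 54, but each diagonal is counted twice.
Number of diagonals = 54 / 2 = 27.

27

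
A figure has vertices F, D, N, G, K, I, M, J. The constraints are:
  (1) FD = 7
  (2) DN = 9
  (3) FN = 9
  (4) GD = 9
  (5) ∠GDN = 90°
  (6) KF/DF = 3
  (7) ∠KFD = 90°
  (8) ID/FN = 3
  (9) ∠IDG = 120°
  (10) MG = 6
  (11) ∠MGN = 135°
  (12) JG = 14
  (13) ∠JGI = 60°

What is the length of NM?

Step 1: By the law of cosines on triangle GDN: GN² = 9² + 9² − 2·9·9·cos(90°) = 162, so GN = 9·√2.
Step 2: By the law of cosines on triangle NGM: NM² = (9·√2)² + 6² − 2·9·√2·6·cos(135°) = 306, so NM = 3·√34.

Therefore, the length of NM = 3·√34.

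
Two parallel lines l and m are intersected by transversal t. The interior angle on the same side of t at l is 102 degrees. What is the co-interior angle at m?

Co-interior (same-side interior) angles are between the parallel lines on the same side of the transversal.
Unlike corresponding or alternate interior angles, they are supplementary rather than equal.
So the angle = 180 - 102 = 78 degrees.

78 degrees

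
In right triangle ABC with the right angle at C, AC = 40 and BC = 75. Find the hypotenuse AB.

By the Pythagorean theorem: AB^2 = AC^2 + BC^2
AB^2 = 40^2 + 75^2 = 1600 + 5625 = 7225
AB = sqrt(7225) = 85

85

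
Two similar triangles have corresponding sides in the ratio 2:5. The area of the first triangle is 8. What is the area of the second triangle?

For similar figures, the area ratio equals the square of the side ratio.
Side ratio (the first triangle to the second triangle) = 2:5, so area ratio = 2^2:5^2 = 4:25.
If the area of the first triangle is 8, then the area of the second triangle = 8 * (25/4) = 50.

50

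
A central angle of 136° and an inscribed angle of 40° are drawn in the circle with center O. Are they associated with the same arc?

By the inscribed angle theorem, the inscribed angle for a central angle of 136° should be 136° / 2 = 68°.
The given inscribed angle is 40°, which does not equal 68°.
Therefore, no, they do not correspond to the same arc.

No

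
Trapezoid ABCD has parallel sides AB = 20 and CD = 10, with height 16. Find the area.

Area of a trapezoid = (base1 + base2) * height / 2
Area = (20 + 10) * 16 / 2
Area = 30 * 16 / 2
Area = 480 / 2
Area = 240

240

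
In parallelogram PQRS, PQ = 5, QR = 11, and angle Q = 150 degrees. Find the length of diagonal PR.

Using the law of cosines:
d^2 = 5^2 + 11^2 - 2(5)(11)cos(150 degrees)
d^2 = 25 + 121 - 110*-sqrt(3)/2
d^2 = 55*sqrt(3) + 146
d = sqrt(55*sqrt(3) + 146)

sqrt(55*sqrt(3) + 146)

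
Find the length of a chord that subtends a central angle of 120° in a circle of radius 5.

Drop a perpendicular from the center to the chord, bisecting both the chord and the central angle.
Each half-chord = r sin(θ/2) = 5 sin(60°).
The full chord = 2 × 5 × sin(60°) = 5*sqrt(3).

5*sqrt(3)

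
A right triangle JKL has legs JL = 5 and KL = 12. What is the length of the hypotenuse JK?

JK = sqrt(5^2 + 12^2) = sqrt(169) = 13

13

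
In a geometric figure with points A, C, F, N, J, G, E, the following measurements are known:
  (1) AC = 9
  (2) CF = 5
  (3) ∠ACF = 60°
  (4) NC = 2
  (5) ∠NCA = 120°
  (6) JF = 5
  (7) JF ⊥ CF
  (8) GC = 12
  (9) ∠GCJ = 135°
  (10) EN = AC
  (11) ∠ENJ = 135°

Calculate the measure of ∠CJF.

Step 1: By the law of cosines on triangle JFC: JC² = 5² + 5² − 2·5·5·cos(90°) = 50, so JC = 5·√2.
Step 2: By the inverse law of cosines on triangle CJF: cos(∠CJF) = ((5·√2)² + 5² − 5²) / (2·5·√2·5) = 50/70.71 = 0.7071, so ∠CJF = 45°.

Therefore, the measure of angle ∠CJF = 45°.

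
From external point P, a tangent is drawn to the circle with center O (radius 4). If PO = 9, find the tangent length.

tangent = √(d² - r²) = √(9² - 4²) = √(81 - 16) = √65 = sqrt(65)

sqrt(65)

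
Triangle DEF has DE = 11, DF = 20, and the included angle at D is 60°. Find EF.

Law of cosines: EF^2 = 11^2 + 20^2 - 2(11)(20)cos(60°) = 301, so EF = sqrt(301).

sqrt(301)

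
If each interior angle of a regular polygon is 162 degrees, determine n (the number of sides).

Exterior angle = 180 - 162 = 18. n = 360 / 18 = 20.

20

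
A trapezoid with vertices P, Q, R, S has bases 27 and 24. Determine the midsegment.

The midsegment (median) of a trapezoid connects the midpoints of the non-parallel sides.
Its length is the average of the two bases: (27 + 24) / 2 = 51/2.

51/2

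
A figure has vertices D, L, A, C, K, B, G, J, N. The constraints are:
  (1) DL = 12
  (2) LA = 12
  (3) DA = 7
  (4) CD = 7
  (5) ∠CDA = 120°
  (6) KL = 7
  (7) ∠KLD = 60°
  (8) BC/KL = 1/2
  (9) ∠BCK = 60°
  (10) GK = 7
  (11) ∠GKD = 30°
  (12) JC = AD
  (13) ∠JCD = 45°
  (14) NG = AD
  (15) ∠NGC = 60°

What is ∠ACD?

Step 1: By the law of cosines on triangle CDA: CA² = 7² + 7² − 2·7·7·cos(120°) = 147, so CA = 7·√3.
Step 2: By the inverse law of cosines on triangle ACD: cos(∠ACD) = ((7·√3)² + 7² − 7²) / (2·7·√3·7) = 147/169.74 = 0.866, so ∠ACD = 30°.

Therefore, the measure of angle ∠ACD = 30°.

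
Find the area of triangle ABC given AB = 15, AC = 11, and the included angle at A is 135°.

Area = (1/2) * AB * AC * sin(A)
Area = (1/2) * 15 * 11 * sin(135°)
Area = (1/2) * 15 * 11 * sqrt(2)/2
Area = 165*sqrt(2)/4

165*sqrt(2)/4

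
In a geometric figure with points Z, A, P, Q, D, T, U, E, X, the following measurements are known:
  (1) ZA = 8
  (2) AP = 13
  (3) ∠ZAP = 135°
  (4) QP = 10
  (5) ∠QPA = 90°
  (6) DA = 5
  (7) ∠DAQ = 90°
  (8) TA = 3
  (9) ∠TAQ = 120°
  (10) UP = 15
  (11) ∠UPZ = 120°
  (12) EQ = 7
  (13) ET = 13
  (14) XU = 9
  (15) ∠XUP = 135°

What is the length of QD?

Step 1: By the law of cosines on triangle QPA: QA² = 10² + 13² − 2·10·13·cos(90°) = 269, so QA ≈ 16.4.
Step 2: By the law of cosines on triangle QAD: QD² = 16.4² + 5² − 2·16.4·5·cos(90°) = 294, so QD = 7·√6.

Therefore, the length of QD = 7·√6.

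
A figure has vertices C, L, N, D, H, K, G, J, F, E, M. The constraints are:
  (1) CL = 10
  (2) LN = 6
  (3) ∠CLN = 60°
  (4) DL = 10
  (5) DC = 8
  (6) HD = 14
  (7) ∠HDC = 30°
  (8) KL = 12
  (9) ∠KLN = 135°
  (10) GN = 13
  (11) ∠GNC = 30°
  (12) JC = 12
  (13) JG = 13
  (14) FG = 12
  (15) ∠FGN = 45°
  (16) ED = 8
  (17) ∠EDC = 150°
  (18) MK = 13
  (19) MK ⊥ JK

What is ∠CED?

Step 1: By the law of cosines on triangle EDC: EC² = 8² + 8² − 2·8·8·cos(150°) = 238.85, so EC ≈ 15.45.
Step 2: By the inverse law of cosines on triangle CED: cos(∠CED) = (15.45² + 8² − 8²) / (2·15.45·8) = 238.85/247.28 = 0.9659, so ∠CED = 15°.

Therefore, the measure of angle ∠CED = 15°.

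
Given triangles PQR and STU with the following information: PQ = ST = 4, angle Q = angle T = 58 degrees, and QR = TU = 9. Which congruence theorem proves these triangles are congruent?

Consider the given information: PQ = ST = 4, angle Q = angle T = 58 degrees, and QR = TU = 9
This is not ASA or HL: ASA requires two angles and the side between them. HL only applies to right triangles with matching hypotenuse and leg.
The correct criterion is SAS. Two pairs of corresponding sides and the included angle are equal (Side-Angle-Side).

SAS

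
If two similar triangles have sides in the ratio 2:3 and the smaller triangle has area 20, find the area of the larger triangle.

The ratio of areas of similar triangles = (side ratio)^2.
Side ratio = 2:3, so area ratio = 4:9.
Area of the larger triangle / Area of the smaller triangle = 9/4
Area of the larger triangle = 20 * 9/4 = 45

45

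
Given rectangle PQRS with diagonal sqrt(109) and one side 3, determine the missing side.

Using the Pythagorean theorem: d^2 = a^2 + b^2
b^2 = d^2 - a^2
b^2 = 109 - 9
b^2 = 100
b = sqrt(100) = 10

10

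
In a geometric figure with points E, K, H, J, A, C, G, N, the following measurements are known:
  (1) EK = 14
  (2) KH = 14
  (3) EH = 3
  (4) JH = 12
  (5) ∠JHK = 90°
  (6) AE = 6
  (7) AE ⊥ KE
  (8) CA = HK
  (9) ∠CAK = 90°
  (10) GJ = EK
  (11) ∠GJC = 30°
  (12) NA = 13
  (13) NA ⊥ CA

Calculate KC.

From the given relations: CA = HK = 14.
Step 1: By the law of cosines on triangle KEA: KA² = 14² + 6² − 2·14·6·cos(90°) = 232, so KA = 2·√58.
Step 2: By the law of cosines on triangle KAC: KC² = (2·√58)² + 14² − 2·2·√58·14·cos(90°) = 428, so KC = 2·√107.

Therefore, the length of KC = 2·√107.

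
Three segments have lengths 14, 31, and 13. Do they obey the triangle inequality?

The longest side is 31. The other two sides sum to 13 + 14 = 27.
Since 27 ≤ 31, the two shorter sides cannot reach around to close the triangle.

No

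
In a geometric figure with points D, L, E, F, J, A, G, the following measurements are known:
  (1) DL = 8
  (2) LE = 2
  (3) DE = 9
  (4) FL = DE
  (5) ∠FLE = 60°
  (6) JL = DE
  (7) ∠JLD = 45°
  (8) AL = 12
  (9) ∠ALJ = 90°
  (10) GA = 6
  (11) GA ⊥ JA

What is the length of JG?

From the given relations: JL = DE = 9.
Step 1: By the law of cosines on triangle JLA: JA² = 9² + 12² − 2·9·12·cos(90°) = 225, so JA = 15.
Step 2: By the law of cosines on triangle JAG: JG² = 15² + 6² − 2·15·6·cos(90°) = 261, so JG = 3·√29.

Therefore, the length of JG = 3·√29.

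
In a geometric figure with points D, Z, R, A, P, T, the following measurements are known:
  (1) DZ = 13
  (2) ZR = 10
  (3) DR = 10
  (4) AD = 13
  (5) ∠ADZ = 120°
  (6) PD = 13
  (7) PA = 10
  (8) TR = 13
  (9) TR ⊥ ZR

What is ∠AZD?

Step 1: By the law of cosines on triangle ZDA: ZA² = 13² + 13² − 2·13·13·cos(120°) = 507, so ZA = 13·√3.
Step 2: By the inverse law of cosines on triangle AZD: cos(∠AZD) = ((13·√3)² + 13² − 13²) / (2·13·√3·13) = 507/585.43 = 0.866, so ∠AZD = 30°.

Therefore, the measure of angle ∠AZD = 30°.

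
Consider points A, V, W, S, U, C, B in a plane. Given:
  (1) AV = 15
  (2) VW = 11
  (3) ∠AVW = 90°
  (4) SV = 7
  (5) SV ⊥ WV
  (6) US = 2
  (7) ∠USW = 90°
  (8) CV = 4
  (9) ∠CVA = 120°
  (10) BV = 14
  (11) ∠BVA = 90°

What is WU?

Step 1: By the law of cosines on triangle SVW: SW² = 7² + 11² − 2·7·11·cos(90°) = 170, so SW = √170.
Step 2: By the law of cosines on triangle WSU: WU² = √170² + 2² − 2·√170·2·cos(90°) = 174, so WU = √174.

Therefore, the length of WU = √174.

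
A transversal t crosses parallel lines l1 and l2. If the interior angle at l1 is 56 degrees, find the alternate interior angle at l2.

Alternate interior angles are equal: 56 degrees.

56 degrees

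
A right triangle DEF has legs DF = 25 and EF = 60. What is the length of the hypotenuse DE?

In a right triangle, the square of the hypotenuse equals the sum of the squares of the two legs.
The legs are 25 and 60, so the hypotenuse = sqrt(625 + 3600) = sqrt(4225) = 65.

65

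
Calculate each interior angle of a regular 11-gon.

Each interior angle of a regular n-gon is (n - 2) * 180 / n.
For n = 11: (11 - 2) * 180 / 11 = 1620/11 = 1620/11 degrees.

1620/11 degrees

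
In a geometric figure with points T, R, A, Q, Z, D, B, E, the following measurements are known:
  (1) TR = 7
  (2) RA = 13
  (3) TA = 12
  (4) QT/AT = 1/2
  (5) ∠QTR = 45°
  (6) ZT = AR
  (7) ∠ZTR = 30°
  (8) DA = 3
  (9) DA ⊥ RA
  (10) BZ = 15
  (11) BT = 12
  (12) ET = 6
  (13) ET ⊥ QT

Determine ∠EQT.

From the given relations: QT = 1/2·AT = 1/2·12 = 6.
Step 1: By the law of cosines on triangle QTE: QE² = 6² + 6² − 2·6·6·cos(90°) = 72, so QE = 6·√2.
Step 2: By the inverse law of cosines on triangle EQT: cos(∠EQT) = ((6·√2)² + 6² − 6²) / (2·6·√2·6) = 72/101.82 = 0.7071, so ∠EQT = 45°.

Therefore, the measure of angle ∠EQT = 45°.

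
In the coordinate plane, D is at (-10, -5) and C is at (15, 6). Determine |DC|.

d = sqrt((15 - -10)^2 + (6 - -5)^2)
d = sqrt(25^2 + 11^2)
d = sqrt(625 + 121)
d = sqrt(746)

sqrt(746)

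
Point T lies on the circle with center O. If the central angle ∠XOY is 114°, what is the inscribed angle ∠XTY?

An inscribed angle intercepts an arc from a point on the circle, while the central angle intercepts the same arc from the center.
The inscribed angle is always half the central angle: 114° / 2 = 57°.

57°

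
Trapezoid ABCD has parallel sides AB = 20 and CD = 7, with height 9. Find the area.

A trapezoid's area equals the midsegment times the height.
The midsegment is (20 + 7) / 2 = 27/2.
Area = 27/2 * 9 = 243/2.

243/2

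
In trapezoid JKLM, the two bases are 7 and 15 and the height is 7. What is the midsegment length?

The midsegment of a trapezoid = (base1 + base2) / 2
midsegment = (7 + 15) / 2
midsegment = 22 / 2
midsegment = 11

11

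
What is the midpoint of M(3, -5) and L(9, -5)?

The midpoint is the average of the coordinates:
x: (3 + 9)/2 = 6
y: (-5 + -5)/2 = -5
Midpoint = (6, -5)

(6, -5)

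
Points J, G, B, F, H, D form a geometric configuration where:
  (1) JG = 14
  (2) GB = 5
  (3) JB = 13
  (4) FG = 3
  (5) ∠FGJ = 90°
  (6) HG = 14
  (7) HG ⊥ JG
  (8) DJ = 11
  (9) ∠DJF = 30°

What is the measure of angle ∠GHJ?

Step 1: By the law of cosines on triangle HGJ: HJ² = 14² + 14² − 2·14·14·cos(90°) = 392, so HJ = 14·√2.
Step 2: By the inverse law of cosines on triangle GHJ: cos(∠GHJ) = (14² + (14·√2)² − 14²) / (2·14·14·√2) = 392/554.37 = 0.7071, so ∠GHJ = 45°.

Therefore, the measure of angle ∠GHJ = 45°.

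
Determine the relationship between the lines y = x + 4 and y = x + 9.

Slope of line 1: m1 = 1
Slope of line 2: m2 = 1
Two lines are parallel if and only if they have equal slopes (or both are vertical).
Here m1 = m2 = 1, confirming the lines are parallel.

Parallel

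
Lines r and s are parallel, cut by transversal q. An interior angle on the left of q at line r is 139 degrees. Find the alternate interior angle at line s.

Alternate interior angles lie on opposite sides of the transversal, between the parallel lines.
By the alternate interior angle theorem, they are equal: 139 degrees.

139 degrees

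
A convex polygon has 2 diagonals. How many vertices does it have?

Using d = n(n - 3)/2, we solve 2 = n(n - 3)/2.
So n(n - 3) = 4.
Testing n = 4: 4 * 1 = 4 = 4. Correct.
The polygon has 4 sides.

4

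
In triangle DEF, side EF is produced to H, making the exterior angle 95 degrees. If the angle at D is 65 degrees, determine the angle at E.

angle E = 95 - 65 = 30 degrees (exterior angle theorem).

30 degrees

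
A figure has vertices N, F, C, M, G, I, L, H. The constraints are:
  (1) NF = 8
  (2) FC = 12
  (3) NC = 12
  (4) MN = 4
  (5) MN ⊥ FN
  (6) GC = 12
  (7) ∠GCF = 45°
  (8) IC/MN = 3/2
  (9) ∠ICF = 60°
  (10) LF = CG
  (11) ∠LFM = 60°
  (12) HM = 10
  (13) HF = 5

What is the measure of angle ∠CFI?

From the given relations: IC = 3/2·MN = 3/2·4 = 6.
Step 1: By the law of cosines on triangle FCI: FI² = 12² + 6² − 2·12·6·cos(60°) = 108, so FI = 6·√3.
Step 2: By the inverse law of cosines on triangle CFI: cos(∠CFI) = (12² + (6·√3)² − 6²) / (2·12·6·√3) = 216/249.42 = 0.866, so ∠CFI = 30°.

Therefore, the measure of angle ∠CFI = 30°.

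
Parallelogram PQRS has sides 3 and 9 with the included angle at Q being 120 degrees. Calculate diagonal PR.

Using the law of cosines:
d^2 = 3^2 + 9^2 - 2(3)(9)cos(120 degrees)
d^2 = 9 + 81 - 54*-1/2
d^2 = 117
d = 3*sqrt(13)

3*sqrt(13)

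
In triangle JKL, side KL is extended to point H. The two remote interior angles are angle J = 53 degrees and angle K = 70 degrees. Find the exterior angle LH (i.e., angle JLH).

The interior angle at L is 180 - 53 - 70 = 57 degrees.
The exterior angle and interior angle at L are supplementary:
Exterior angle = 180 - 57 = 123 degrees.

123 degrees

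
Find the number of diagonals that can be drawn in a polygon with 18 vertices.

Each of the 18 vertices connects to 15 non-adjacent vertices via diagonals.
Total connections = 18 × 15 = 270, but each diagonal is counted twice.
Number of diagonals = 270 / 2 = 135.

135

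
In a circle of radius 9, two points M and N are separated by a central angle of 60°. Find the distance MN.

Chord = 2(9) sin(30°) = 9

9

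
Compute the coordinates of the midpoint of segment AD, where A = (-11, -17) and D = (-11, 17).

The midpoint is the average of the coordinates:
x: (-11 + -11)/2 = -11
y: (-17 + 17)/2 = 0
Midpoint = (-11, 0)

(-11, 0)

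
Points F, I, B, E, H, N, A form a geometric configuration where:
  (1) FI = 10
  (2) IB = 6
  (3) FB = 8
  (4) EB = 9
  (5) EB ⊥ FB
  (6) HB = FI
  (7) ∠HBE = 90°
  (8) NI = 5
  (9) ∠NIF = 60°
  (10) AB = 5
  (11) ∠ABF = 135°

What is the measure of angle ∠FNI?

Step 1: By the law of cosines on triangle NIF: NF² = 5² + 10² − 2·5·10·cos(60°) = 75, so NF = 5·√3.
Step 2: By the inverse law of cosines on triangle FNI: cos(∠FNI) = ((5·√3)² + 5² − 10²) / (2·5·√3·5) = 0/86.6 = 0, so ∠FNI = 90°.

Therefore, the measure of angle ∠FNI = 90°.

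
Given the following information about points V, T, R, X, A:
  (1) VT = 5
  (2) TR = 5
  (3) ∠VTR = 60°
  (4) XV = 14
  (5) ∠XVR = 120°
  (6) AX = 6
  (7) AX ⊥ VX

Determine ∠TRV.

Step 1: By the law of cosines on triangle RTV: RV² = 5² + 5² − 2·5·5·cos(60°) = 25, so RV = 5.
Step 2: By the inverse law of cosines on triangle TRV: cos(∠TRV) = (5² + 5² − 5²) / (2·5·5) = 25/50 = 0.5, so ∠TRV = 60°.

Therefore, the measure of angle ∠TRV = 60°.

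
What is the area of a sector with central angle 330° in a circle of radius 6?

Sector area = π(6²)(11/12) = 33*pi

33*pi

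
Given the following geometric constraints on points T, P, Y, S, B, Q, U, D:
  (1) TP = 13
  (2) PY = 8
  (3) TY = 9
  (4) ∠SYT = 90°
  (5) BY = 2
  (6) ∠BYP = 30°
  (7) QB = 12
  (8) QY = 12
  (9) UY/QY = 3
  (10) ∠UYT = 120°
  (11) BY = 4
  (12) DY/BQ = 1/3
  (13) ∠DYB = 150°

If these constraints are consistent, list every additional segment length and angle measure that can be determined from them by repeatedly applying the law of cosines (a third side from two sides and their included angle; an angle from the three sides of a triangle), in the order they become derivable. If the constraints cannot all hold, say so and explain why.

These constraints are not satisfiable: (5) BY = 2 and (11) BY = 4 assign two different lengths to the same segment. No planar figure meets all of them, so nothing further can be derived.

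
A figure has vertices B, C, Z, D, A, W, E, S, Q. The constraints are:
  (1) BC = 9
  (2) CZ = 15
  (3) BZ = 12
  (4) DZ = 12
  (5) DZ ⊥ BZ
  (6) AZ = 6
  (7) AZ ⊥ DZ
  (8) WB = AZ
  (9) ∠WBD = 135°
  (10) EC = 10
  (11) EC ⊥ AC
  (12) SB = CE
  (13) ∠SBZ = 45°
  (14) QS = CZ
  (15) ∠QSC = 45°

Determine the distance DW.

From the given relations: WB = AZ = 6.
Step 1: By the law of cosines on triangle BZD: BD² = 12² + 12² − 2·12·12·cos(90°) = 288, so BD = 12·√2.
Step 2: By the law of cosines on triangle DBW: DW² = (12·√2)² + 6² − 2·12·√2·6·cos(135°) = 468, so DW = 6·√13.

Therefore, the length of DW = 6·√13.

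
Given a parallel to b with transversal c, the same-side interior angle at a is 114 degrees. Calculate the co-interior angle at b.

Co-interior angles sum to 180: 180 - 114 = 66 degrees.

66 degrees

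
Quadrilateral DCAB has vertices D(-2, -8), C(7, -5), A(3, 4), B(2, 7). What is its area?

Using the Shoelace formula for a quadrilateral (vertices in order):
Area = (1/2)|sum of (x_i * y_(i+1) - x_(i+1) * y_i)|
Terms: (-2*-5 - 7*-8) = 66, (7*4 - 3*-5) = 43, (3*7 - 2*4) = 13, (2*-8 - -2*7) = -2
Sum = 120
Area = (1/2)(120) = 60

60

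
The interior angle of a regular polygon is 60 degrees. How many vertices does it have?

Exterior angle = 180 - 60 = 120. n = 360 / 120 = 3.

3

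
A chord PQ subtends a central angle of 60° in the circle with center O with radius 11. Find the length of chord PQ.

Chord = 2(11) sin(30°) = 11

11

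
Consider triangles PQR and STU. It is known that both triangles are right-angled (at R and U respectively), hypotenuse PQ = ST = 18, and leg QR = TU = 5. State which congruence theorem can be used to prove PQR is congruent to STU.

Consider the given information: both triangles are right-angled (at R and U respectively), hypotenuse PQ = ST = 18, and leg QR = TU = 5
This is not SSS or ASA: SSS requires all three pairs of sides, but we don't have that. ASA requires two angles and the side between them.
The correct criterion is HL. The hypotenuse and one leg of two right triangles are equal (Hypotenuse-Leg).

HL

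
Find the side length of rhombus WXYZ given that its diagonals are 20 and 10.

Half-diagonals are 10 and 5. side = sqrt(10^2 + 5^2) = sqrt(125) = 5*sqrt(5)

5*sqrt(5)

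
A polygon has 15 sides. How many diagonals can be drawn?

Total line segments between 15 vertices = C(15,2) = 105.
Subtract the 15 sides: 105 - 15 = 90 diagonals.

90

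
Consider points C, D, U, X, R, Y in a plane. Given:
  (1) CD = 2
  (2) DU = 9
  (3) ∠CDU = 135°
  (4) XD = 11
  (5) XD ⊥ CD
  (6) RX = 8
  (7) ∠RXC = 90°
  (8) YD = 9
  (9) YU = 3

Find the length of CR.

Step 1: By the law of cosines on triangle CDX: CX² = 2² + 11² − 2·2·11·cos(90°) = 125, so CX = 5·√5.
Step 2: By the law of cosines on triangle CXR: CR² = (5·√5)² + 8² − 2·5·√5·8·cos(90°) = 189, so CR = 3·√21.

Therefore, the length of CR = 3·√21.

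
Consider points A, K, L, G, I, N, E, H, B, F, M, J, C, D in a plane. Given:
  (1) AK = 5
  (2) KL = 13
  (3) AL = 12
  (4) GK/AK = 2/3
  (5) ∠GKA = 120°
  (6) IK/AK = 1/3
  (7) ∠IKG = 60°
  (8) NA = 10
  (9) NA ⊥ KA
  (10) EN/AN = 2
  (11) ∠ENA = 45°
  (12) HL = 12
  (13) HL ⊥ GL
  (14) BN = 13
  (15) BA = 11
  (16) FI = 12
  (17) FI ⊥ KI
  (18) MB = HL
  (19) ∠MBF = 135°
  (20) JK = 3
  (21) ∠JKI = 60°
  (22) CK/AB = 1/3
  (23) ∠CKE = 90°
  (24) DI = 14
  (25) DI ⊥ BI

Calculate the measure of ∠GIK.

From the given relations: IK = 1/3·AK = 1/3·5 ≈ 1.67; GK = 2/3·AK = 2/3·5 ≈ 3.33.
Step 1: By the law of cosines on triangle IKG: IG² = 1.67² + 3.33² − 2·1.67·3.33·cos(60°) = 8.33, so IG = 5/3·√3.
Step 2: By the inverse law of cosines on triangle GIK: cos(∠GIK) = ((5/3·√3)² + 1.67² − 3.33²) / (2·5/3·√3·1.67) = 0/9.62 = 0, so ∠GIK = 90°.

Therefore, the measure of angle ∠GIK = 90°.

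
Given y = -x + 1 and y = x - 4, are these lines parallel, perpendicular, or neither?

Slope of line 1: m1 = -1
Slope of line 2: m2 = 1
m1 * m2 = -1, so perpendicular.

Perpendicular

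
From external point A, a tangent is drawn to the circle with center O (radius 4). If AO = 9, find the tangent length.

Let T be the point of tangency. Then OT ⊥ AT (radius ⊥ tangent).
In right triangle OTA: OA² = OT² + AT²
9² = 4² + AT²
AT² = 65, AT = sqrt(65)

sqrt(65)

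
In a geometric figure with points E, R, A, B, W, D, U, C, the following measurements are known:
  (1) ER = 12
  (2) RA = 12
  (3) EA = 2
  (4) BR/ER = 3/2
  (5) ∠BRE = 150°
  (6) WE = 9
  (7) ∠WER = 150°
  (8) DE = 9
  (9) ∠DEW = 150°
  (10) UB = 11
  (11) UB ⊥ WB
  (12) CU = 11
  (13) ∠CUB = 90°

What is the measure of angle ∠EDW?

Step 1: By the law of cosines on triangle DEW: DW² = 9² + 9² − 2·9·9·cos(150°) = 302.3, so DW ≈ 17.39.
Step 2: By the inverse law of cosines on triangle EDW: cos(∠EDW) = (9² + 17.39² − 9²) / (2·9·17.39) = 302.3/312.96 = 0.9659, so ∠EDW = 15°.

Therefore, the measure of angle ∠EDW = 15°.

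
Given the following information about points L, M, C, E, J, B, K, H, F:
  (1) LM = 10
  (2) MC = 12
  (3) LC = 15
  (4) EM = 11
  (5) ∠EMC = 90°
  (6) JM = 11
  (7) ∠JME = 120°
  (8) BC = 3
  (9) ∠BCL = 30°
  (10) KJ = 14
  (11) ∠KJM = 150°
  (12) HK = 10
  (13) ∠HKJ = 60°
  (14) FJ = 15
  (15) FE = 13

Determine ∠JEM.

Step 1: By the law of cosines on triangle EMJ: EJ² = 11² + 11² − 2·11·11·cos(120°) = 363, so EJ = 11·√3.
Step 2: By the inverse law of cosines on triangle JEM: cos(∠JEM) = ((11·√3)² + 11² − 11²) / (2·11·√3·11) = 363/419.16 = 0.866, so ∠JEM = 30°.

Therefore, the measure of angle ∠JEM = 30°.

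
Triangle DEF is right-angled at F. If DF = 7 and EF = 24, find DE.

DE = sqrt(7^2 + 24^2) = sqrt(625) = 25

25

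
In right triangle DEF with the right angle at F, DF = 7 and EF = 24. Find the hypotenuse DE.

In a right triangle, the square of the hypotenuse equals the sum of the squares of the two legs.
The legs are 7 and 24, so the hypotenuse = sqrt(49 + 576) = sqrt(625) = 25.

25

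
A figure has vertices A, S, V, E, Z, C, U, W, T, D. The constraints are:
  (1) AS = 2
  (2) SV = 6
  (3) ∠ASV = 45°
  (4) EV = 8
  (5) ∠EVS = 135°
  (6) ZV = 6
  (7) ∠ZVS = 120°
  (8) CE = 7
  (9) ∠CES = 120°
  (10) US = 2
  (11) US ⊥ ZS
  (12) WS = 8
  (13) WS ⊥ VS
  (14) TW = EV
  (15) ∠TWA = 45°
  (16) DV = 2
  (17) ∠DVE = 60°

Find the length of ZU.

Step 1: By the law of cosines on triangle ZVS: ZS² = 6² + 6² − 2·6·6·cos(120°) = 108, so ZS = 6·√3.
Step 2: By the law of cosines on triangle ZSU: ZU² = (6·√3)² + 2² − 2·6·√3·2·cos(90°) = 112, so ZU = 4·√7.

Therefore, the length of ZU = 4·√7.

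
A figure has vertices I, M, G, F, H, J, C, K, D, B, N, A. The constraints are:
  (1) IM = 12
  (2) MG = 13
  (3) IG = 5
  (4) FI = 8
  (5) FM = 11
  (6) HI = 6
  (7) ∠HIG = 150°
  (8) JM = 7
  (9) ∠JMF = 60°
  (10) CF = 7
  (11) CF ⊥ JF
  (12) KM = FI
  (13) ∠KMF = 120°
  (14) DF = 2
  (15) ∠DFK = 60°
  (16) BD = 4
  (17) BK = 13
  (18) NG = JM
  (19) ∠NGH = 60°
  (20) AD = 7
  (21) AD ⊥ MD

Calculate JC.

Step 1: By the law of cosines on triangle FMJ: FJ² = 11² + 7² − 2·11·7·cos(60°) = 93, so FJ = √93.
Step 2: By the law of cosines on triangle JFC: JC² = √93² + 7² − 2·√93·7·cos(90°) = 142, so JC = √142.

Therefore, the length of JC = √142.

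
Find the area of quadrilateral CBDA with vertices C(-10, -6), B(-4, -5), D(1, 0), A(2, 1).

Using the Shoelace formula for a quadrilateral (vertices in order):
Area = (1/2)|sum of (x_i * y_(i+1) - x_(i+1) * y_i)|
Terms: (-10*-5 - -4*-6) = 26, (-4*0 - 1*-5) = 5, (1*1 - 2*0) = 1, (2*-6 - -10*1) = -2
Sum = 30
Area = (1/2)(30) = 15

15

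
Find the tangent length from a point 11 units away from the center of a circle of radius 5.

The tangent, radius, and line from the external point to the center form a right triangle.
The right angle is where the tangent meets the radius.
By the Pythagorean theorem: tangent² + 5² = 11²
tangent² = 121 - 25 = 96
tangent = 4*sqrt(6)

4*sqrt(6)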